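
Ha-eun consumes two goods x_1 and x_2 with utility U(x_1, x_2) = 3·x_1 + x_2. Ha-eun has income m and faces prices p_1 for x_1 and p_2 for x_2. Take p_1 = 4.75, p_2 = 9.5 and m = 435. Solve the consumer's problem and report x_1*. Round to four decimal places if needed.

x_1* = 91.5789

Perfect substitutes: compare marginal utility per dollar. 3/p_1 vs 1/p_2 → 0.6316 vs 0.1053.
x_1 gives more utility per dollar, so spend all income on x_1: x_1* = m/p_1, x_2* = 0.
Numerically: x_1* = 91.5789, x_2* = 0.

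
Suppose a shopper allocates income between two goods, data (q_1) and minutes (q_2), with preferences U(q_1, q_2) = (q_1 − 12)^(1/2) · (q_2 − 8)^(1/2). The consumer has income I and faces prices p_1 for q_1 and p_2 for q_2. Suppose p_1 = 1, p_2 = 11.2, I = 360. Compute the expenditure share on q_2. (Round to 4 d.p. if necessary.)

share on q_2 = 0.6078

After buying the subsistence bundle (12, 8), a share 0.5 of the remaining income goes to q_1: q_1* = 12 + 0.5·(I − 12p_1 − 8p_2)/p_1.
Discretionary income = 360 − 12·1 − 8·11.2 = 258.4; q_1* = 12 + 0.5·258.4/1 = 141.2; q_2* = 8 + 0.5·258.4/11.2 = 19.5357.
Expenditure on q_2: 11.2·19.5357 = 218.8; share = 0.6078.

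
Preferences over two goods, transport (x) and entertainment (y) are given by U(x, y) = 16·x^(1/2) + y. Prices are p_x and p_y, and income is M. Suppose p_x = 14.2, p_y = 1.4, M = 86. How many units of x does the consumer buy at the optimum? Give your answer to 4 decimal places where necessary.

x* = 0.6221

Utility is quasi-linear in y; the FOC for x is 8/√x = p_x/p_y.
Thus x* = (8·p_y/p_x)² — independent of M — with the rest of income spent on y.
Plugging in: x* = (8·1.4/14.2)² = 0.6221.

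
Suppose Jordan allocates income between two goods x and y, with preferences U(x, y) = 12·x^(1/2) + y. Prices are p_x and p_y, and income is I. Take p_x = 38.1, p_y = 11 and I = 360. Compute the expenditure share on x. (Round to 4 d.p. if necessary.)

Set MRS = p_x/p_y: 6·x^(−1/2) = p_x/p_y.
Thus x* = (6·p_y/p_x)² — independent of I — with the rest of income spent on y.
Plugging in: x* = (6·11/38.1)² = 3.0008, y* = 22.3336.
Expenditure on x: 38.1·3.0008 = 114.3307; share = 0.3176.

share on x = 0.3176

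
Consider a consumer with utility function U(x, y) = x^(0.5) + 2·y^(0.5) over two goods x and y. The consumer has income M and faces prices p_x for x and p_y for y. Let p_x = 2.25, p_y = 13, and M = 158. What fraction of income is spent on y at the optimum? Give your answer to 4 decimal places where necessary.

From the CES first-order condition, (1/2)·(y/x)^(0.5) = p_x/p_y.
Solve for the ratio: y/x = [2·p_x/p_y]^(2).
With the ratio pinned down, the budget gives x* = M/(p_x + p_y·(y/x)) and y* = (y/x)·x*.
Numerically y/x = 0.119822, so x* = 158/(2.25 + 13·0.119822) = 41.4949 and y* = 0.119822·41.4949 = 4.972.
Expenditure on y: 13·4.972 = 64.6364; share = 0.4091.

share on y = 0.4091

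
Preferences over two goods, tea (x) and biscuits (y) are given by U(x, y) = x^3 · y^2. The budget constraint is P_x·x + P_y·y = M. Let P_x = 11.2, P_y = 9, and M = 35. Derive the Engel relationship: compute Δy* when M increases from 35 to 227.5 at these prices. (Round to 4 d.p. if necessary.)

Δy* = 8.5556

Demand: x*(P_x,P_y,M) = 0.6·M/P_x and y* = 0.4·M/P_y.
At P_x=11.2, P_y=9, M=35: y* = 0.4·35/9 = 1.5556.
At M' = 227.5: y* = 10.1111. Change: 10.1111 − 1.5556 = 8.5556.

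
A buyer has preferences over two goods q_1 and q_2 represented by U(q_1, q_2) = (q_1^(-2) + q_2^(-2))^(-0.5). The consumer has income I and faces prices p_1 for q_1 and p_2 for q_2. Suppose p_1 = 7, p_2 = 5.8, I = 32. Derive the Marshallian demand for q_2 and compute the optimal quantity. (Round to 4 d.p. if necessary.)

MU_q_1 ∝ q_1^(-3), MU_q_2 ∝ q_2^(-3), so MRS = (q_2/q_1)^(3) = p_1/p_2.
Solve for the ratio: q_2/q_1 = [p_1/p_2]^(1/3).
Substitute q_2 = (q_2/q_1)·q_1 into the budget: q_1* = I/(p_1 + p_2·(q_2/q_1)).
Numerically q_2/q_1 = 1.06469, so q_1* = 32/(7 + 5.8·1.06469) = 2.4288 and q_2* = 1.06469·2.4288 = 2.5859.

q_2* = 2.5859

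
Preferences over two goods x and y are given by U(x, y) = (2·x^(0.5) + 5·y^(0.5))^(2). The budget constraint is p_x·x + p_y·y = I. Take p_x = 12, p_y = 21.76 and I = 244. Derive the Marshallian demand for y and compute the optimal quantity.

y* = 8.6915

From the CES first-order condition, (2/5)·(y/x)^(0.5) = p_x/p_y.
Solve for the ratio: y/x = [(5/2)·p_x/p_y]^(2).
With the ratio pinned down, the budget gives x* = I/(p_x + p_y·(y/x)) and y* = (y/x)·x*.
Numerically y/x = 1.900749, so x* = 244/(12 + 21.76·1.900749) = 4.5727 and y* = 1.900749·4.5727 = 8.6915.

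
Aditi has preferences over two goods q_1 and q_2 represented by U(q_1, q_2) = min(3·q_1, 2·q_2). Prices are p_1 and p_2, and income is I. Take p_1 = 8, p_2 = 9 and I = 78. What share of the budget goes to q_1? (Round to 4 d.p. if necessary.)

Here 2·8 + 3·9 = 43, giving q_1* = 3.6279 and q_2* = 5.4419.
Expenditure on q_1: 8·3.6279 = 29.0233; share = 0.3721.

share on q_1 = 0.3721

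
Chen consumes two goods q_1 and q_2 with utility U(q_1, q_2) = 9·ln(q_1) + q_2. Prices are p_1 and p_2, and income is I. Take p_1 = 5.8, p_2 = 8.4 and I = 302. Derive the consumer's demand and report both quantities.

MU_q_1 = 9/q_1, MU_q_2 = 1. Tangency: 9/q_1 = p_1/p_2.
So q_1*(p_1,p_2) = 9·p_2/p_1, independent of income; and q_2* = (I − 9·p_2)/p_2.
At the given prices: q_1* = 9·8.4/5.8 = 13.0345, and q_2* = 26.9524.

q_1* = 13.0345, q_2* = 26.9524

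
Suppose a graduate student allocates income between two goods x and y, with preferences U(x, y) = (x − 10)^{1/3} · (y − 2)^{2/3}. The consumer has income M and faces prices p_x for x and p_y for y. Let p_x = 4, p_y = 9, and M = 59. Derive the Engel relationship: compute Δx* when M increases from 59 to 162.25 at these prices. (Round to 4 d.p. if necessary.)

Δx* = 8.6042

This is Cobb-Douglas in (x−10, y−2): tangency gives 1/3·p_y·(y−2) = 2/3·p_x·(x−10).
Substituting into the budget: x* = 10 + 1/3·(M − 10·p_x − 2·p_y)/p_x, and y* = 2 + 2/3·(…)/p_y.
Discretionary income = 59 − 10·4 − 2·9 = 1; x* = 10 + 1/3·1/4 = 10.0833.
At M' = 162.25: x* = 18.6875. Change: 18.6875 − 10.0833 = 8.6042.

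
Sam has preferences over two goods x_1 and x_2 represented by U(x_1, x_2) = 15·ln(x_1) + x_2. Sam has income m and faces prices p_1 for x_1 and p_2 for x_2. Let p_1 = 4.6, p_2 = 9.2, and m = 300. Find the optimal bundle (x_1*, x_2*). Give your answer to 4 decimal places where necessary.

MU_x_1 = 15/x_1, MU_x_2 = 1. Tangency: 15/x_1 = p_1/p_2.
So x_1*(p_1,p_2) = 15·p_2/p_1, independent of income; and x_2* = (m − 15·p_2)/p_2.
At the given prices: x_1* = 15·9.2/4.6 = 30, and x_2* = 17.6087.

x_1* = 30, x_2* = 17.6087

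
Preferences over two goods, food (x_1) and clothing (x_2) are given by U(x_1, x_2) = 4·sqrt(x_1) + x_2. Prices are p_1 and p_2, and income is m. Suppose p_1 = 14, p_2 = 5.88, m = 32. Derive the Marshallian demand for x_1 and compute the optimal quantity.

x_1* = 0.7056

MU_x_1 = 2/√x_1, MU_x_2 = 1. Tangency: 2/√x_1 = p_1/p_2.
Solve: √x_1 = 2·p_2/p_1, so x_1*(p_1,p_2) = (2·p_2/p_1)², and x_2* = (m − p_1·x_1*)/p_2.
Plugging in: x_1* = (2·5.88/14)² = 0.7056.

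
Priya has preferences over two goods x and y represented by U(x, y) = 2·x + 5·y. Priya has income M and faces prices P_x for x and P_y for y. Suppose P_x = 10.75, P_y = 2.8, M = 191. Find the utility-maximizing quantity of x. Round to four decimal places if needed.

Linear utility — the consumer picks whichever good has higher MU/price: 2/10.75 = 0.186 vs 5/2.8 = 1.7857.
y gives more utility per dollar, so spend all income on y: y* = M/P_y, x* = 0.
Numerically: x* = 0, y* = 68.2143.

x* = 0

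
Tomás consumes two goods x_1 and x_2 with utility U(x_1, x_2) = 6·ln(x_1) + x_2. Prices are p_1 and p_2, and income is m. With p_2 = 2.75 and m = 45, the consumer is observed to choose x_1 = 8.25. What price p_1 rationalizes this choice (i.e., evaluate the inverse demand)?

Set MRS = p_1/p_2: (6/x_1)/1 = p_1/p_2.
So x_1*(p_1,p_2) = 6·p_2/p_1, independent of income; and x_2* = (m − 6·p_2)/p_2.
Set x_1* = 8.25 in the demand function and solve for p_1: p_1 = 2.

p_1 = 2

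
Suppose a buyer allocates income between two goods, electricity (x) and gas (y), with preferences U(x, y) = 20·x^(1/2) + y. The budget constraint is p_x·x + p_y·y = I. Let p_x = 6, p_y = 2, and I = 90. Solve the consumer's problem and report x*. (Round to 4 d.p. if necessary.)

x* = 11.1111

Utility is quasi-linear in y; the FOC for x is 10/√x = p_x/p_y.
Thus x* = (10·p_y/p_x)² — independent of I — with the rest of income spent on y.
Plugging in: x* = (10·2/6)² = 11.1111.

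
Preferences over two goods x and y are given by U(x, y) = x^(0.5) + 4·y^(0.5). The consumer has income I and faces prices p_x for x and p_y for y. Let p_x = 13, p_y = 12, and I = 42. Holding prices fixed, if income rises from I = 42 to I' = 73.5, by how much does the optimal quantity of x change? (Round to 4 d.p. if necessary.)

Δx* = 0.1322

From the CES first-order condition, (1/4)·(y/x)^(0.5) = p_x/p_y.
Solve for the ratio: y/x = [4·p_x/p_y]^(2).
With the ratio pinned down, the budget gives x* = I/(p_x + p_y·(y/x)) and y* = (y/x)·x*.
Numerically y/x = 18.777778, so x* = 42/(13 + 12·18.777778) = 0.1762.
At I' = 73.5: x* = 0.3084. Change: 0.3084 − 0.1762 = 0.1322.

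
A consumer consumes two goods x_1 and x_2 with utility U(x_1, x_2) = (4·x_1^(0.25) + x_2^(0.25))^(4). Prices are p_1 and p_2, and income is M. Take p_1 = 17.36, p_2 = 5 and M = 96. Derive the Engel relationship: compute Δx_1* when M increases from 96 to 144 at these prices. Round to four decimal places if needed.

MU_x_1 ∝ 4·x_1^(-0.75), MU_x_2 ∝ x_2^(-0.75), so MRS = 4·(x_2/x_1)^(0.75) = p_1/p_2.
Hence x_2/x_1 = ((1/4)·p_1/p_2)^(1/(0.75)), i.e. raised to the 4/3 power.
Substitute x_2 = (x_2/x_1)·x_1 into the budget: x_1* = M/(p_1 + p_2·(x_2/x_1)).
Numerically x_2/x_1 = 0.827992, so x_1* = 96/(17.36 + 5·0.827992) = 4.4651.
At M' = 144: x_1* = 6.6977. Change: 6.6977 − 4.4651 = 2.2326.

Δx_1* = 2.2326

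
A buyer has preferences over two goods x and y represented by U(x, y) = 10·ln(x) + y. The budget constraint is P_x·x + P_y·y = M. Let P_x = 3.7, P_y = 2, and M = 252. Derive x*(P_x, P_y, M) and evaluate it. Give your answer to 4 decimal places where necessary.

x* = 5.4054

MU_x = 10/x, MU_y = 1. Tangency: 10/x = P_x/P_y.
So x*(P_x,P_y) = 10·P_y/P_x, independent of income; and y* = (M − 10·P_y)/P_y.
At the given prices: x* = 10·2/3.7 = 5.4054.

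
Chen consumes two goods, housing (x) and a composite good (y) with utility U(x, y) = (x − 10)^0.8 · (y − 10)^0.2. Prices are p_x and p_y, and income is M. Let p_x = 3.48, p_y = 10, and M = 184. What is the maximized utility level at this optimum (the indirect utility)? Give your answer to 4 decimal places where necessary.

This is Cobb-Douglas in (x−10, y−10): tangency gives 0.8·p_y·(y−10) = 0.2·p_x·(x−10).
After buying the subsistence bundle (10, 10), a share 0.8 of the remaining income goes to x: x* = 10 + 0.8·(M − 10p_x − 10p_y)/p_x.
Discretionary income = 184 − 10·3.48 − 10·10 = 49.2; x* = 10 + 0.8·49.2/3.48 = 21.3103; y* = 10 + 0.2·49.2/10 = 10.984.
Utility at the optimum: U(21.3103, 10.984) = 6.9403.

V = 6.9403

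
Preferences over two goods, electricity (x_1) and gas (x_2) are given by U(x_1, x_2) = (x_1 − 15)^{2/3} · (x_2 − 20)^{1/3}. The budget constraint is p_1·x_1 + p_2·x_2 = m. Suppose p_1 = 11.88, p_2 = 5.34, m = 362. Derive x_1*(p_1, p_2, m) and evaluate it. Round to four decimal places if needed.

x_1* = 19.321

Let x_1' = x_1−15, x_2' = x_2−20. MRS = 2·x_2'/x_1' = p_1/p_2.
After buying the subsistence bundle (15, 20), a share 2/3 of the remaining income goes to x_1: x_1* = 15 + 2/3·(m − 15p_1 − 20p_2)/p_1.
Discretionary income = 362 − 15·11.88 − 20·5.34 = 77; x_1* = 15 + 2/3·77/11.88 = 19.321.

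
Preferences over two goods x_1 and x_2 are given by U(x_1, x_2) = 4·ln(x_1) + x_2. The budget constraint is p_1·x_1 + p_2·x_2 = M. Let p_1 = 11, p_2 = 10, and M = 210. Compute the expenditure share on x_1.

share on x_1 = 0.1905

At the given prices: x_1* = 4·10/11 = 3.6364, and x_2* = 17.
Expenditure on x_1: 11·3.6364 = 40; share = 0.1905.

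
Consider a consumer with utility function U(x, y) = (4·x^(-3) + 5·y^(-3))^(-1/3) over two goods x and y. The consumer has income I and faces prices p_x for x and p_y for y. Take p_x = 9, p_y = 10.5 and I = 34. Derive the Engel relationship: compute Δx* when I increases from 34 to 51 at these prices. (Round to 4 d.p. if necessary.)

MU_x ∝ 4·x^(-4), MU_y ∝ 5·y^(-4), so MRS = (4/5)·(y/x)^(4) = p_x/p_y.
Hence y/x = ((5/4)·p_x/p_y)^(1/(4)), i.e. raised to the 0.25 power.
With the ratio pinned down, the budget gives x* = I/(p_x + p_y·(y/x)) and y* = (y/x)·x*.
Numerically y/x = 1.017398, so x* = 34/(9 + 10.5·1.017398) = 1.7274.
At I' = 51: x* = 2.5911. Change: 2.5911 − 1.7274 = 0.8637.

Δx* = 0.8637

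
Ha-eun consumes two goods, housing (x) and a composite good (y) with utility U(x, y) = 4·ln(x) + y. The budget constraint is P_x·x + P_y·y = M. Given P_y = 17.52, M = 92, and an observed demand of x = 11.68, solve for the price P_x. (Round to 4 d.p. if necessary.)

MU_x = 4/x, MU_y = 1. Tangency: 4/x = P_x/P_y.
So x*(P_x,P_y) = 4·P_y/P_x, independent of income; and y* = (M − 4·P_y)/P_y.
Set x* = 11.68 in the demand function and solve for P_x: P_x = 6.

P_x = 6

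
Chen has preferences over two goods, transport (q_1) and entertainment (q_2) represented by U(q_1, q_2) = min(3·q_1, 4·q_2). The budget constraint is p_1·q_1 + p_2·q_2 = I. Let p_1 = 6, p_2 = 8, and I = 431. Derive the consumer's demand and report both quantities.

Demand: q_1*(p_1,p_2,I) = 4·I/(4·p_1 + 3·p_2), q_2* = 3·I/(4·p_1 + 3·p_2).
Here 4·6 + 3·8 = 48, giving q_1* = 35.9167 and q_2* = 26.9375.

q_1* = 35.9167, q_2* = 26.9375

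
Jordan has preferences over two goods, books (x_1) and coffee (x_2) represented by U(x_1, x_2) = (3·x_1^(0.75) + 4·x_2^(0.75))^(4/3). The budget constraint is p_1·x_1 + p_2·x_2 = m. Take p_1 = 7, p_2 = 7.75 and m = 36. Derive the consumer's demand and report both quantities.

With the ratio pinned down, the budget gives x_1* = m/(p_1 + p_2·(x_2/x_1)) and x_2* = (x_2/x_1)·x_1*.
Numerically x_2/x_1 = 2.103489, so x_1* = 36/(7 + 7.75·2.103489) = 1.5449 and x_2* = 2.103489·1.5449 = 3.2497.

x_1* = 1.5449, x_2* = 3.2497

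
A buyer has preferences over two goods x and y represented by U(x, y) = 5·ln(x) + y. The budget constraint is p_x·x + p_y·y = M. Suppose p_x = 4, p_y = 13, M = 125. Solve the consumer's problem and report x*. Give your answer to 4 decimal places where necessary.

x* = 16.25

MU_x = 5/x, MU_y = 1. Tangency: 5/x = p_x/p_y.
So x*(p_x,p_y) = 5·p_y/p_x, independent of income; and y* = (M − 5·p_y)/p_y.
At the given prices: x* = 5·13/4 = 16.25.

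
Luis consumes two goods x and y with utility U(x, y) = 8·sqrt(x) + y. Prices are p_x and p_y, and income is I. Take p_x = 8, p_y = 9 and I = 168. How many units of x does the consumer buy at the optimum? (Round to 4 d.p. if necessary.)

x* = 20.25

MU_x = 4/√x, MU_y = 1. Tangency: 4/√x = p_x/p_y.
Solve: √x = 4·p_y/p_x, so x*(p_x,p_y) = (4·p_y/p_x)², and y* = (I − p_x·x*)/p_y.
Plugging in: x* = (4·9/8)² = 20.25.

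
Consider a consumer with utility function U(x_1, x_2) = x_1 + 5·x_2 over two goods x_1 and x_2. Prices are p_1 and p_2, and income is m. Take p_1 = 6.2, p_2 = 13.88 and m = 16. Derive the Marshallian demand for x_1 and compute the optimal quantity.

x_2 gives more utility per dollar, so spend all income on x_2: x_2* = m/p_2, x_1* = 0.
Numerically: x_1* = 0, x_2* = 1.1527.

x_1* = 0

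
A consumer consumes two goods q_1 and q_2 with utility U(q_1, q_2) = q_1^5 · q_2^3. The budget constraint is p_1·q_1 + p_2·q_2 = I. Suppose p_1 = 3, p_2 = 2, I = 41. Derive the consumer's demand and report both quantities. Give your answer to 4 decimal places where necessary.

Tangency: MRS = (5/3)·q_2/q_1 = p_1/p_2.
Rearranging, p_2·q_2 = (3/5)·p_1·q_1. Substituting into the budget gives p_1·q_1·(1 + (3/5)) = I.
Demand: q_1*(p_1,p_2,I) = 0.625·I/p_1 and q_2* = 0.375·I/p_2.
At p_1=3, p_2=2, I=41: q_1* = 0.625·41/3 = 8.5417, q_2* = 7.6875.

q_1* = 8.5417, q_2* = 7.6875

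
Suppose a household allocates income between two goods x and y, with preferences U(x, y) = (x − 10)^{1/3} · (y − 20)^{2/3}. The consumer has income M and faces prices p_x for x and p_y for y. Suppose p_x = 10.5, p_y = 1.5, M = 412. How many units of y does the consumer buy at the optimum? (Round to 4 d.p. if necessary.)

This is Cobb-Douglas in (x−10, y−20): tangency gives 1/3·p_y·(y−20) = 2/3·p_x·(x−10).
Substituting into the budget: x* = 10 + 1/3·(M − 10·p_x − 20·p_y)/p_x, and y* = 20 + 2/3·(…)/p_y.
Discretionary income = 412 − 10·10.5 − 20·1.5 = 277; y* = 20 + 2/3·277/1.5 = 143.1111.

y* = 143.1111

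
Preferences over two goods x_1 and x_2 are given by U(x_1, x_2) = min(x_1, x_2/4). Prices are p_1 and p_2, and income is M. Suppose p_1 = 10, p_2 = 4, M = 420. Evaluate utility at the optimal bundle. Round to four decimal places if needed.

V = 16.1538

Leontief preferences: the optimum is at the kink where x_1/1 = x_2/4, i.e. x_2 = 4·x_1.
Budget: p_1·x_1 + p_2·4·x_1 = M, so (p_1 + 4·p_2)·x_1 = M.
Demand: x_1*(p_1,p_2,M) = M/(p_1 + 4·p_2), x_2* = 4·M/(p_1 + 4·p_2).
Here 10 + 4·4 = 26, giving x_1* = 16.1538 and x_2* = 64.6154.
Utility at the optimum: U(16.1538, 64.6154) = 16.1538.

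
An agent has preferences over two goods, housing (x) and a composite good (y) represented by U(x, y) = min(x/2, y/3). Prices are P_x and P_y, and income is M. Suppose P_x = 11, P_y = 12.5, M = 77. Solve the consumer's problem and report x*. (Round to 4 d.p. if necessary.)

Demand: x*(P_x,P_y,M) = 2·M/(2·P_x + 3·P_y), y* = 3·M/(2·P_x + 3·P_y).
Here 2·11 + 3·12.5 = 59.5, giving x* = 2.5882.

x* = 2.5882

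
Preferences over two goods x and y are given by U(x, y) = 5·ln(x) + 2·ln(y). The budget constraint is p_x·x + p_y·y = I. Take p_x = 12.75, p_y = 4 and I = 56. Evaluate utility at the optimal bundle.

V = 8.4893

The MRS is (5/2)·y/x. Set MRS = p_x/p_y.
Rearranging, p_y·y = (2/5)·p_x·x. Substituting into the budget gives p_x·x·(1 + (2/5)) = I.
Demand: x*(p_x,p_y,I) = 5/7·I/p_x and y* = 2/7·I/p_y.
At p_x=12.75, p_y=4, I=56: x* = 5/7·56/12.75 = 3.1373, y* = 4.
Utility at the optimum: U(3.1373, 4) = 8.4893.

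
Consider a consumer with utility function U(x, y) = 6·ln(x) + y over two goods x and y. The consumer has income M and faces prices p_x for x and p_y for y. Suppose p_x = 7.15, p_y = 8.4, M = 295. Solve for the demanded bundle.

x* = 7.049, y* = 29.119

So x*(p_x,p_y) = 6·p_y/p_x, independent of income; and y* = (M − 6·p_y)/p_y.
At the given prices: x* = 6·8.4/7.15 = 7.049, and y* = 29.119.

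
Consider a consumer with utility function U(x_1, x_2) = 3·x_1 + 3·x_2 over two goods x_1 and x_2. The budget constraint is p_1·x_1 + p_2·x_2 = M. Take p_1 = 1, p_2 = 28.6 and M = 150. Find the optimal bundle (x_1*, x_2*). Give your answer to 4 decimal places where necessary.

x_1* = 150, x_2* = 0

Linear utility — the consumer picks whichever good has higher MU/price: 3/1 = 3 vs 3/28.6 = 0.1049.
x_1 gives more utility per dollar, so spend all income on x_1: x_1* = M/p_1, x_2* = 0.
Numerically: x_1* = 150, x_2* = 0.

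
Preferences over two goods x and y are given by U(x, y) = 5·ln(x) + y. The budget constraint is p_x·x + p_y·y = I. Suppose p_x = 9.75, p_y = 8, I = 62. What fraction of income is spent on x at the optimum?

Set MRS = p_x/p_y: (5/x)/1 = p_x/p_y.
So x*(p_x,p_y) = 5·p_y/p_x, independent of income; and y* = (I − 5·p_y)/p_y.
At the given prices: x* = 5·8/9.75 = 4.1026, and y* = 2.75.
Expenditure on x: 9.75·4.1026 = 40; share = 0.6452.

share on x = 0.6452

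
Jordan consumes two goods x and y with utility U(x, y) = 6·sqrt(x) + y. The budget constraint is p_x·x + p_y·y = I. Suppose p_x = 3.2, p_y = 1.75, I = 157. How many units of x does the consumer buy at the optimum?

MU_x = 3/√x, MU_y = 1. Tangency: 3/√x = p_x/p_y.
Solve: √x = 3·p_y/p_x, so x*(p_x,p_y) = (3·p_y/p_x)², and y* = (I − p_x·x*)/p_y.
Plugging in: x* = (3·1.75/3.2)² = 2.6917.

x* = 2.6917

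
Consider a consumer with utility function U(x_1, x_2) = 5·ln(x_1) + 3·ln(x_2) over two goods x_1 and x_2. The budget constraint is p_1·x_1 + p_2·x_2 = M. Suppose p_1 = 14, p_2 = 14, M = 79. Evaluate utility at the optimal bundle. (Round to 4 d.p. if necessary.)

The MRS is (5/3)·x_2/x_1. Set MRS = p_1/p_2.
Rearranging, p_2·x_2 = (3/5)·p_1·x_1. Substituting into the budget gives p_1·x_1·(1 + (3/5)) = M.
Demand: x_1*(p_1,p_2,M) = 0.625·M/p_1 and x_2* = 0.375·M/p_2.
At p_1=14, p_2=14, M=79: x_1* = 0.625·79/14 = 3.5268, x_2* = 2.1161.
Utility at the optimum: U(3.5268, 2.1161) = 8.5506.

V = 8.5506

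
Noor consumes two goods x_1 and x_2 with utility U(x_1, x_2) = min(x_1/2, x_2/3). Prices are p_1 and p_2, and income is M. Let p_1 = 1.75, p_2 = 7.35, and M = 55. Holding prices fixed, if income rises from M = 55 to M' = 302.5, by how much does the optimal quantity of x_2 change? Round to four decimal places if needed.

Δx_2* = 29.0607

Demand: x_1*(p_1,p_2,M) = 2·M/(2·p_1 + 3·p_2), x_2* = 3·M/(2·p_1 + 3·p_2).
Here 2·1.75 + 3·7.35 = 25.55, giving x_2* = 6.4579.
At M' = 302.5: x_2* = 35.5186. Change: 35.5186 − 6.4579 = 29.0607.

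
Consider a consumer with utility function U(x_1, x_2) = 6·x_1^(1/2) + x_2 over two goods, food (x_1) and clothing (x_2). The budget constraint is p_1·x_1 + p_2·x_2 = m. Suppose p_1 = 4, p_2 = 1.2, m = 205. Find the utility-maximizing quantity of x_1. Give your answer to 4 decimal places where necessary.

x_1* = 0.81

Set MRS = p_1/p_2: 3·x_1^(−1/2) = p_1/p_2.
Solve: √x_1 = 3·p_2/p_1, so x_1*(p_1,p_2) = (3·p_2/p_1)², and x_2* = (m − p_1·x_1*)/p_2.
Plugging in: x_1* = (3·1.2/4)² = 0.81.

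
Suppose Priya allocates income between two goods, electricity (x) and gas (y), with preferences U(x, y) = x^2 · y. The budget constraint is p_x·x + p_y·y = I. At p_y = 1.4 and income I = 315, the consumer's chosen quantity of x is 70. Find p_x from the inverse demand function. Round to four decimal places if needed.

p_x = 3

Tangency: MRS = 2·y/x = p_x/p_y.
So 2·p_y·y = p_x·x; combined with the budget, a share 2/3 of income goes to x.
Demand: x*(p_x,p_y,I) = 2/3·I/p_x and y* = 1/3·I/p_y.
Set x* = 70 in the demand function and solve for p_x: p_x = 3.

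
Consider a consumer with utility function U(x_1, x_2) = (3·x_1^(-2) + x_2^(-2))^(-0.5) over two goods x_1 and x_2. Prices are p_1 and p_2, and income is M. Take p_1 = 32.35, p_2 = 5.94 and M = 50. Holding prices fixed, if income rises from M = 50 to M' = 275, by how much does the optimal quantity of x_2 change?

MU_x_1 ∝ 3·x_1^(-3), MU_x_2 ∝ x_2^(-3), so MRS = 3·(x_2/x_1)^(3) = p_1/p_2.
Hence x_2/x_1 = ((1/3)·p_1/p_2)^(1/(3)), i.e. raised to the 1/3 power.
Substitute x_2 = (x_2/x_1)·x_1 into the budget: x_1* = M/(p_1 + p_2·(x_2/x_1)).
Numerically x_2/x_1 = 1.219894, so x_1* = 50/(32.35 + 5.94·1.219894) = 1.2627 and x_2* = 1.219894·1.2627 = 1.5404.
At M' = 275: x_2* = 8.4723. Change: 8.4723 − 1.5404 = 6.9319.

Δx_2* = 6.9319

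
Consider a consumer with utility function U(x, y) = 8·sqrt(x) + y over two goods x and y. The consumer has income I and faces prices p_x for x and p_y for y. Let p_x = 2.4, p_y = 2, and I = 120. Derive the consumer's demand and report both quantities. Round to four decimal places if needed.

x* = 11.1111, y* = 46.6667

Utility is quasi-linear in y; the FOC for x is 4/√x = p_x/p_y.
Thus x* = (4·p_y/p_x)² — independent of I — with the rest of income spent on y.
Plugging in: x* = (4·2/2.4)² = 11.1111, y* = 46.6667.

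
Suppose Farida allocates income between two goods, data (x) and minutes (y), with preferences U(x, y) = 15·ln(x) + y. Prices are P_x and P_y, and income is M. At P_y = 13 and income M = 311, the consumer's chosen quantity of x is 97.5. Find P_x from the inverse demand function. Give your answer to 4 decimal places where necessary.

Set MRS = P_x/P_y: (15/x)/1 = P_x/P_y.
So x*(P_x,P_y) = 15·P_y/P_x, independent of income; and y* = (M − 15·P_y)/P_y.
Set x* = 97.5 in the demand function and solve for P_x: P_x = 2.

P_x = 2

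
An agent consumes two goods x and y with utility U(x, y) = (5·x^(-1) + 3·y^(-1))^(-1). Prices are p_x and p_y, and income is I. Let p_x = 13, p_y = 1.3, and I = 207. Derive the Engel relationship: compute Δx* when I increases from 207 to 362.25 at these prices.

MRS = MU_x/MU_y = (5/3)·(y/x)^(2). Set equal to p_x/p_y.
Solve for the ratio: y/x = [(3/5)·p_x/p_y]^(0.5).
With the ratio pinned down, the budget gives x* = I/(p_x + p_y·(y/x)) and y* = (y/x)·x*.
Numerically y/x = 2.44949, so x* = 207/(13 + 1.3·2.44949) = 12.7901.
At I' = 362.25: x* = 22.3828. Change: 22.3828 − 12.7901 = 9.5926.

Δx* = 9.5926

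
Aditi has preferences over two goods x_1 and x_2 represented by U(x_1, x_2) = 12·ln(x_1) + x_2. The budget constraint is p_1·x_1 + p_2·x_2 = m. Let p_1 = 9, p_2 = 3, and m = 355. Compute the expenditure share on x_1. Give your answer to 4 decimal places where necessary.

Set MRS = p_1/p_2: (12/x_1)/1 = p_1/p_2.
So x_1*(p_1,p_2) = 12·p_2/p_1, independent of income; and x_2* = (m − 12·p_2)/p_2.
At the given prices: x_1* = 12·3/9 = 4, and x_2* = 106.3333.
Expenditure on x_1: 9·4 = 36; share = 0.1014.

share on x_1 = 0.1014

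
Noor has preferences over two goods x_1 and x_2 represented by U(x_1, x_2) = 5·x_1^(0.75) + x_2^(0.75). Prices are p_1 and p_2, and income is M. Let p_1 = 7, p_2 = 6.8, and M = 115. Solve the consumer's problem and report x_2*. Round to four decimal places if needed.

x_2* = 0.0295

MU_x_1 ∝ 5·x_1^(-0.25), MU_x_2 ∝ x_2^(-0.25), so MRS = 5·(x_2/x_1)^(0.25) = p_1/p_2.
Solve for the ratio: x_2/x_1 = [(1/5)·p_1/p_2]^(4).
Substitute x_2 = (x_2/x_1)·x_1 into the budget: x_1* = M/(p_1 + p_2·(x_2/x_1)).
Numerically x_2/x_1 = 0.001797, so x_1* = 115/(7 + 6.8·0.001797) = 16.3999 and x_2* = 0.001797·16.3999 = 0.0295.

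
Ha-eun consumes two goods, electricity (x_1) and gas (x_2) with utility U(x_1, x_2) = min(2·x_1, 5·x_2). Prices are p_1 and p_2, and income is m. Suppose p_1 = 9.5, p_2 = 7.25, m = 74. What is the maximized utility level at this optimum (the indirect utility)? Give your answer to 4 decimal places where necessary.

V = 11.9355

With perfect complements, no substitution: consume in ratio x_1:x_2 = 5:2.
Budget: p_1·x_1 + p_2·(2/5)·x_1 = m, so (5·p_1 + 2·p_2)·x_1 = 5·m.
Demand: x_1*(p_1,p_2,m) = 5·m/(5·p_1 + 2·p_2), x_2* = 2·m/(5·p_1 + 2·p_2).
Here 5·9.5 + 2·7.25 = 62, giving x_1* = 5.9677 and x_2* = 2.3871.
Utility at the optimum: U(5.9677, 2.3871) = 11.9355.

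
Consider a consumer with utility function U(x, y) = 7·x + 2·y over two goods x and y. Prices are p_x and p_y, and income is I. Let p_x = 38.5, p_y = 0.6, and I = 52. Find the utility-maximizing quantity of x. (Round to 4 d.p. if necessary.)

x* = 0

Perfect substitutes: compare marginal utility per dollar. 7/p_x vs 2/p_y → 0.1818 vs 3.3333.
y gives more utility per dollar, so spend all income on y: y* = I/p_y, x* = 0.
Numerically: x* = 0, y* = 86.6667.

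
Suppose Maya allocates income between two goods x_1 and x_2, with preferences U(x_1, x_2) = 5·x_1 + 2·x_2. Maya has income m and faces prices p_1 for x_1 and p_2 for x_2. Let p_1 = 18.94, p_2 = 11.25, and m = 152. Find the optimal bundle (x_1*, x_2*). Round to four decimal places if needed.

x_1* = 8.0253, x_2* = 0

Linear utility — the consumer picks whichever good has higher MU/price: 5/18.94 = 0.264 vs 2/11.25 = 0.1778.
x_1 gives more utility per dollar, so spend all income on x_1: x_1* = m/p_1, x_2* = 0.
Numerically: x_1* = 8.0253, x_2* = 0.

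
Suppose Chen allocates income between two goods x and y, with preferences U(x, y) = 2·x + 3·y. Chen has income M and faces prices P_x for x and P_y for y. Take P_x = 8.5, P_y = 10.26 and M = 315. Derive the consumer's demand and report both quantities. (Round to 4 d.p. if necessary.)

x* = 0, y* = 30.7018

Perfect substitutes: compare marginal utility per dollar. 2/P_x vs 3/P_y → 0.2353 vs 0.2924.
y gives more utility per dollar, so spend all income on y: y* = M/P_y, x* = 0.
Numerically: x* = 0, y* = 30.7018.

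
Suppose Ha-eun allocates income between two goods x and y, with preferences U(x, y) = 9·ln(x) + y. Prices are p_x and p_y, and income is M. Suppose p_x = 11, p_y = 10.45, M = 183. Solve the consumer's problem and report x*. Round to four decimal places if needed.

Set MRS = p_x/p_y: (9/x)/1 = p_x/p_y.
So x*(p_x,p_y) = 9·p_y/p_x, independent of income; and y* = (M − 9·p_y)/p_y.
At the given prices: x* = 9·10.45/11 = 8.55.

x* = 8.55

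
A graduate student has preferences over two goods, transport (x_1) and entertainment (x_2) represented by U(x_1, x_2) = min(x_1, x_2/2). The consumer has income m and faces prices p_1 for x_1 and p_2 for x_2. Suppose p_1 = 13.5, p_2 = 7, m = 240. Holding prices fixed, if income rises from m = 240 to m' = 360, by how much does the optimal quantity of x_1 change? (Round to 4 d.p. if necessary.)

With perfect complements, no substitution: consume in ratio x_1:x_2 = 1:2.
Budget: p_1·x_1 + p_2·2·x_1 = m, so (p_1 + 2·p_2)·x_1 = m.
Demand: x_1*(p_1,p_2,m) = m/(p_1 + 2·p_2), x_2* = 2·m/(p_1 + 2·p_2).
Here 13.5 + 2·7 = 27.5, giving x_1* = 8.7273.
At m' = 360: x_1* = 13.0909. Change: 13.0909 − 8.7273 = 4.3636.

Δx_1* = 4.3636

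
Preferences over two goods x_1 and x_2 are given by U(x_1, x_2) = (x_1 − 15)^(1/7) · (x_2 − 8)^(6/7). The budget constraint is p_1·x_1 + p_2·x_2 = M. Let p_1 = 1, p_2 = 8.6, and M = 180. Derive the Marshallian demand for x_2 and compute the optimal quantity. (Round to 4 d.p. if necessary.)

x_2* = 17.588

Let x_1' = x_1−15, x_2' = x_2−8. MRS = (1/6)·x_2'/x_1' = p_1/p_2.
Substituting into the budget: x_1* = 15 + 1/7·(M − 15·p_1 − 8·p_2)/p_1, and x_2* = 8 + 6/7·(…)/p_2.
Discretionary income = 180 − 15·1 − 8·8.6 = 96.2; x_2* = 8 + 6/7·96.2/8.6 = 17.588.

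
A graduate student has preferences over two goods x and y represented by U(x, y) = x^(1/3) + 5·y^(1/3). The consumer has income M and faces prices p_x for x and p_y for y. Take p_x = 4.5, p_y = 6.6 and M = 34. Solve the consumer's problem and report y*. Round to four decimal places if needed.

Substitute y = (y/x)·x into the budget: x* = M/(p_x + p_y·(y/x)).
Numerically y/x = 6.294451, so x* = 34/(4.5 + 6.6·6.294451) = 0.7384 and y* = 6.294451·0.7384 = 4.648.

y* = 4.648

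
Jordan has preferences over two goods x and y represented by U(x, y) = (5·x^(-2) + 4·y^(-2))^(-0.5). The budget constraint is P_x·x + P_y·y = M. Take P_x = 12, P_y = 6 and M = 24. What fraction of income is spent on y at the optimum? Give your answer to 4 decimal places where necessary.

MU_x ∝ 5·x^(-3), MU_y ∝ 4·y^(-3), so MRS = (5/4)·(y/x)^(3) = P_x/P_y.
Hence y/x = ((4/5)·P_x/P_y)^(1/(3)), i.e. raised to the 1/3 power.
With the ratio pinned down, the budget gives x* = M/(P_x + P_y·(y/x)) and y* = (y/x)·x*.
Numerically y/x = 1.169607, so x* = 24/(12 + 6·1.169607) = 1.262 and y* = 1.169607·1.262 = 1.476.
Expenditure on y: 6·1.476 = 8.8562; share = 0.369.

share on y = 0.369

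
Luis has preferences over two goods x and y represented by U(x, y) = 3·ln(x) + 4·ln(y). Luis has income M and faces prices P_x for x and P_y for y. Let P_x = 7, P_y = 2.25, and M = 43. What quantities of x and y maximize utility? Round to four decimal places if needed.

The MRS is (3/4)·y/x. Set MRS = P_x/P_y.
Rearranging, P_y·y = (4/3)·P_x·x. Substituting into the budget gives P_x·x·(1 + (4/3)) = M.
Demand: x*(P_x,P_y,M) = 3/7·M/P_x and y* = 4/7·M/P_y.
At P_x=7, P_y=2.25, M=43: x* = 3/7·43/7 = 2.6327, y* = 10.9206.

x* = 2.6327, y* = 10.9206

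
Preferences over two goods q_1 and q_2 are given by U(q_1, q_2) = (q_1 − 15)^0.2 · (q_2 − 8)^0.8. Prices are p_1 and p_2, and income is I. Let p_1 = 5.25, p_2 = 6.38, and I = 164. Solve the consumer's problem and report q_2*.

This is Cobb-Douglas in (q_1−15, q_2−8): tangency gives 0.2·p_2·(q_2−8) = 0.8·p_1·(q_1−15).
After buying the subsistence bundle (15, 8), a share 0.2 of the remaining income goes to q_1: q_1* = 15 + 0.2·(I − 15p_1 − 8p_2)/p_1.
Discretionary income = 164 − 15·5.25 − 8·6.38 = 34.21; q_2* = 8 + 0.8·34.21/6.38 = 12.2897.

q_2* = 12.2897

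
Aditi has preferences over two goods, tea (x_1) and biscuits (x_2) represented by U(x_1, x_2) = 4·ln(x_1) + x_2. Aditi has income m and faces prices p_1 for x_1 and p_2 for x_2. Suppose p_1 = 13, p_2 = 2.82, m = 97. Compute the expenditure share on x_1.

share on x_1 = 0.1163

Set MRS = p_1/p_2: (4/x_1)/1 = p_1/p_2.
So x_1*(p_1,p_2) = 4·p_2/p_1, independent of income; and x_2* = (m − 4·p_2)/p_2.
At the given prices: x_1* = 4·2.82/13 = 0.8677, and x_2* = 30.3972.
Expenditure on x_1: 13·0.8677 = 11.28; share = 0.1163.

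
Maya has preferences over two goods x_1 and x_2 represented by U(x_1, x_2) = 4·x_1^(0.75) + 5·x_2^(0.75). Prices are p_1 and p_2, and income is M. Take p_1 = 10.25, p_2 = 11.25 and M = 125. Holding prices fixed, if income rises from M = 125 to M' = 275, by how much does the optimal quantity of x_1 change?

From the CES first-order condition, (4/5)·(x_2/x_1)^(0.25) = p_1/p_2.
Hence x_2/x_1 = ((5/4)·p_1/p_2)^(1/(0.25)), i.e. raised to the 4 power.
Substitute x_2 = (x_2/x_1)·x_1 into the budget: x_1* = M/(p_1 + p_2·(x_2/x_1)).
Numerically x_2/x_1 = 1.682385, so x_1* = 125/(10.25 + 11.25·1.682385) = 4.2842.
At M' = 275: x_1* = 9.4253. Change: 9.4253 − 4.2842 = 5.1411.

Δx_1* = 5.1411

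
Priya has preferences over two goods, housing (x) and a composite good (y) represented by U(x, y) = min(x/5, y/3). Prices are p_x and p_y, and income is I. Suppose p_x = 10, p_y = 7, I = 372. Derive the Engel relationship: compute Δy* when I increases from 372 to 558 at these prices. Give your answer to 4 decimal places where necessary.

Δy* = 7.8592

Demand: x*(p_x,p_y,I) = 5·I/(5·p_x + 3·p_y), y* = 3·I/(5·p_x + 3·p_y).
Here 5·10 + 3·7 = 71, giving y* = 15.7183.
At I' = 558: y* = 23.5775. Change: 23.5775 − 15.7183 = 7.8592.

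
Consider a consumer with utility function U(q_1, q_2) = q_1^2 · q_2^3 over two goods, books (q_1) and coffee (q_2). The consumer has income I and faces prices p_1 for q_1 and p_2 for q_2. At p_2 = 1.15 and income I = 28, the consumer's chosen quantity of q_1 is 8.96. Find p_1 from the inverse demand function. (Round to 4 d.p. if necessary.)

p_1 = 1.25

The MRS is (2/3)·q_2/q_1. Set MRS = p_1/p_2.
Rearranging, p_2·q_2 = (3/2)·p_1·q_1. Substituting into the budget gives p_1·q_1·(1 + (3/2)) = I.
Demand: q_1*(p_1,p_2,I) = 0.4·I/p_1 and q_2* = 0.6·I/p_2.
Set q_1* = 8.96 in the demand function and solve for p_1: p_1 = 1.25.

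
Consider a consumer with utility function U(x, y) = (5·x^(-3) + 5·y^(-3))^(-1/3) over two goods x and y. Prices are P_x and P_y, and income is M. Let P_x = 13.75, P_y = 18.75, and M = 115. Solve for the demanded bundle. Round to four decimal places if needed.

x* = 3.6976, y* = 3.4217

MU_x ∝ 5·x^(-4), MU_y ∝ 5·y^(-4), so MRS = (y/x)^(4) = P_x/P_y.
Hence y/x = (P_x/P_y)^(1/(4)), i.e. raised to the 0.25 power.
With the ratio pinned down, the budget gives x* = M/(P_x + P_y·(y/x)) and y* = (y/x)·x*.
Numerically y/x = 0.925391, so x* = 115/(13.75 + 18.75·0.925391) = 3.6976 and y* = 0.925391·3.6976 = 3.4217.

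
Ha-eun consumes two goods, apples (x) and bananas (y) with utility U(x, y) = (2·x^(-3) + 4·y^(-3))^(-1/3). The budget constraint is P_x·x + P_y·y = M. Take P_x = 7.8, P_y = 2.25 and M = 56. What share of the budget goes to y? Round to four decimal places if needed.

From the CES first-order condition, (1/2)·(y/x)^(4) = P_x/P_y.
Hence y/x = (2·P_x/P_y)^(1/(4)), i.e. raised to the 0.25 power.
With the ratio pinned down, the budget gives x* = M/(P_x + P_y·(y/x)) and y* = (y/x)·x*.
Numerically y/x = 1.62269, so x* = 56/(7.8 + 2.25·1.62269) = 4.8904 and y* = 1.62269·4.8904 = 7.9356.
Expenditure on y: 2.25·7.9356 = 17.855; share = 0.3188.

share on y = 0.3188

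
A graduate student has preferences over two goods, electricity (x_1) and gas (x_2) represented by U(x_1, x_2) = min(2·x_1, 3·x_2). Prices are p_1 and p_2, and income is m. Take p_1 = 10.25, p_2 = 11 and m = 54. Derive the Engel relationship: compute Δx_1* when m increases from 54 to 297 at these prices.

Demand: x_1*(p_1,p_2,m) = 3·m/(3·p_1 + 2·p_2), x_2* = 2·m/(3·p_1 + 2·p_2).
Here 3·10.25 + 2·11 = 52.75, giving x_1* = 3.0711.
At m' = 297: x_1* = 16.891. Change: 16.891 − 3.0711 = 13.8199.

Δx_1* = 13.8199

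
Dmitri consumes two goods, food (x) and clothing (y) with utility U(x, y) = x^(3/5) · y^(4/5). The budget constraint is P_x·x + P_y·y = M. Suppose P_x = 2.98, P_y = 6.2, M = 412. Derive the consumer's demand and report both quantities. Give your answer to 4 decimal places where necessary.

x* = 59.2522, y* = 37.9724

The MRS is (3/4)·y/x. Set MRS = P_x/P_y.
So 0.6·P_y·y = 0.8·P_x·x; combined with the budget, a share 3/7 of income goes to x.
Demand: x*(P_x,P_y,M) = 3/7·M/P_x and y* = 4/7·M/P_y.
At P_x=2.98, P_y=6.2, M=412: x* = 3/7·412/2.98 = 59.2522, y* = 37.9724.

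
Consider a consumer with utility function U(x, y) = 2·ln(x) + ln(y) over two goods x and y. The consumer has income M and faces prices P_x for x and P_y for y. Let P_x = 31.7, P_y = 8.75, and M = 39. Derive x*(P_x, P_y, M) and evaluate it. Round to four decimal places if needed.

At P_x=31.7, P_y=8.75, M=39: x* = 2/3·39/31.7 = 0.8202.

x* = 0.8202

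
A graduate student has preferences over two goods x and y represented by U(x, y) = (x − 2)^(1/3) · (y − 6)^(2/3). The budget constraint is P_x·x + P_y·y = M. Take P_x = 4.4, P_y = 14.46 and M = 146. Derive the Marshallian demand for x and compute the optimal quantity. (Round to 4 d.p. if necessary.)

After buying the subsistence bundle (2, 6), a share 1/3 of the remaining income goes to x: x* = 2 + 1/3·(M − 2P_x − 6P_y)/P_x.
Discretionary income = 146 − 2·4.4 − 6·14.46 = 50.44; x* = 2 + 1/3·50.44/4.4 = 5.8212.

x* = 5.8212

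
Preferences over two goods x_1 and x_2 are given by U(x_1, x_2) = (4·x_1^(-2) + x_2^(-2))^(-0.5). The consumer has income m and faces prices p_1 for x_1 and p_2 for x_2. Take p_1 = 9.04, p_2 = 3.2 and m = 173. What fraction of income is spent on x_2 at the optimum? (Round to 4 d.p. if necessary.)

share on x_2 = 0.2397

From the CES first-order condition, 4·(x_2/x_1)^(3) = p_1/p_2.
Hence x_2/x_1 = ((1/4)·p_1/p_2)^(1/(3)), i.e. raised to the 1/3 power.
With the ratio pinned down, the budget gives x_1* = m/(p_1 + p_2·(x_2/x_1)) and x_2* = (x_2/x_1)·x_1*.
Numerically x_2/x_1 = 0.890539, so x_1* = 173/(9.04 + 3.2·0.890539) = 14.5504 and x_2* = 0.890539·14.5504 = 12.9577.
Expenditure on x_2: 3.2·12.9577 = 41.4646; share = 0.2397.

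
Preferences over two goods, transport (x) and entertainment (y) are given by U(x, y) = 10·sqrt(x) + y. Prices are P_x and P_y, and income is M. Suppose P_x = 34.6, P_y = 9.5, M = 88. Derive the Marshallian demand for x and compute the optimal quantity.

x* = 1.8847

MU_x = 5/√x, MU_y = 1. Tangency: 5/√x = P_x/P_y.
Thus x* = (5·P_y/P_x)² — independent of M — with the rest of income spent on y.
Plugging in: x* = (5·9.5/34.6)² = 1.8847.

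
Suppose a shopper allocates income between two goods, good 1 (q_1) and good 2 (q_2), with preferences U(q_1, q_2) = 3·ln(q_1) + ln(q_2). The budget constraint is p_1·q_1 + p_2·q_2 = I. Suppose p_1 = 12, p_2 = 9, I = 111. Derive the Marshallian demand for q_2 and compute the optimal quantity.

q_2* = 3.0833

The MRS is 3·q_2/q_1. Set MRS = p_1/p_2.
Rearranging, p_2·q_2 = (1/3)·p_1·q_1. Substituting into the budget gives p_1·q_1·(1 + (1/3)) = I.
Demand: q_1*(p_1,p_2,I) = 0.75·I/p_1 and q_2* = 0.25·I/p_2.
At p_1=12, p_2=9, I=111: q_2* = 0.25·111/9 = 3.0833.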